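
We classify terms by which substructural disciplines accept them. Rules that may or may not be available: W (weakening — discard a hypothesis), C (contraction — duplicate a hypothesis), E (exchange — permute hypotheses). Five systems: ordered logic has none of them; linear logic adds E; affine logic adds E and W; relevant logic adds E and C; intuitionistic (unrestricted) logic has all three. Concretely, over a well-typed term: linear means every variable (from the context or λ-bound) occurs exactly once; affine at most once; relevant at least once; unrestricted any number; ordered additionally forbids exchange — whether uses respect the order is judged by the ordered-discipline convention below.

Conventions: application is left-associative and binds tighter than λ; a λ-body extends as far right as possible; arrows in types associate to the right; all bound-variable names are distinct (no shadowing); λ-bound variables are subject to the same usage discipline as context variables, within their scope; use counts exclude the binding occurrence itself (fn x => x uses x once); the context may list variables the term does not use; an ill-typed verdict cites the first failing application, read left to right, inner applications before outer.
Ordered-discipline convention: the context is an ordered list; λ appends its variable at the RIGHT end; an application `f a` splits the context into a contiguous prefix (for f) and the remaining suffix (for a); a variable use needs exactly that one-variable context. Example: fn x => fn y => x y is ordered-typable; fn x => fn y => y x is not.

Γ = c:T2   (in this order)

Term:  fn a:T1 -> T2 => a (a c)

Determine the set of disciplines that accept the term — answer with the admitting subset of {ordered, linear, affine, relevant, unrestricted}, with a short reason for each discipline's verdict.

accepted by: none
variable uses: c: 1; a (λ-bound): 2
left-to-right use order: a, a, c
typing: ill-typed: a function awaiting T1 gets T2
ordered: ✗ — a type mismatch blocks all five
linear: ✗ — the type mismatch rejects it
affine: ✗ — not simply typable
relevant: ✗ — fails simple typing
unrestricted: ✗ — a type mismatch blocks all five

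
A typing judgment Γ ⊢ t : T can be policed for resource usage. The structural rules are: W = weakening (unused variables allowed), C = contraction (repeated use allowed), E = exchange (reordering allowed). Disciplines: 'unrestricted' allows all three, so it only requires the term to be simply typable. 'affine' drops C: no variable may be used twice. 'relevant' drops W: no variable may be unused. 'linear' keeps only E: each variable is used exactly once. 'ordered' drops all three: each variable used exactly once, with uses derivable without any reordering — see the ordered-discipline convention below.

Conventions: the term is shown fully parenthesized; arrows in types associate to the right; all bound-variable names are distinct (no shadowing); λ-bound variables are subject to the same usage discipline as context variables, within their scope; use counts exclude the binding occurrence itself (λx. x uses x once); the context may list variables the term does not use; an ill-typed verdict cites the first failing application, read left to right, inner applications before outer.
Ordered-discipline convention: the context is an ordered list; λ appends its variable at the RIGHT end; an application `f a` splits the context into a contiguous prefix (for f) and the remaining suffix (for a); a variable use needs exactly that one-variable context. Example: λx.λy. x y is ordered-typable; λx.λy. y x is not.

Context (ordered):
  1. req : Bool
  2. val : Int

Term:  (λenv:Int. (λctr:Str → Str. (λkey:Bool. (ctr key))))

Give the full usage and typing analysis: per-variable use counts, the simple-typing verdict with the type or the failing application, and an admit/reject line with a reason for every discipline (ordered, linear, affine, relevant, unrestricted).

use counts: req=0, val=0, env [bound]=0, ctr [bound]=1, key [bound]=1
left-to-right use order: ctr, key
typing: ill-typed: a function awaiting Str gets Bool
ordered: ✗ — the type mismatch rejects it
linear: ✗ — not simply typable
affine: ✗ — fails simple typing
relevant: ✗ — a type mismatch blocks all five
unrestricted: ✗ — the type mismatch rejects it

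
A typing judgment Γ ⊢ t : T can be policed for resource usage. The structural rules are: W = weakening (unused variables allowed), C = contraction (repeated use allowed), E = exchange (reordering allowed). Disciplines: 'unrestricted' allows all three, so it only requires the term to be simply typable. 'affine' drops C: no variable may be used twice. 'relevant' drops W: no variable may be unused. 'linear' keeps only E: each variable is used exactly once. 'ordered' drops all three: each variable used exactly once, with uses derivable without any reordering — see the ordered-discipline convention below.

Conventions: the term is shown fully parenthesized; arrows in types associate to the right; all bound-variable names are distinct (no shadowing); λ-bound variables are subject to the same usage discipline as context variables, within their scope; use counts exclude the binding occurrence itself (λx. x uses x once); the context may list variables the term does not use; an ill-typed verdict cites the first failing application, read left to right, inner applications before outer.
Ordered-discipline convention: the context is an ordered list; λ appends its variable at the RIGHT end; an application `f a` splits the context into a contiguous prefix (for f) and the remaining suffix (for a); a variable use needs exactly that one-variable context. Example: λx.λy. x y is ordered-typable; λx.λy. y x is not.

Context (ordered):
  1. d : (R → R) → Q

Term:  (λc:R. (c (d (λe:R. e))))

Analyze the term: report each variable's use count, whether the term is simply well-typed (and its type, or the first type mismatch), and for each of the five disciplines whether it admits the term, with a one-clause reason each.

variable uses: d=1, c [bound]=1, e [bound]=1
order of uses: c, d, e
typing: ill-typed: can't apply a value of type R
ordered ✗ (not simply typable)
linear ✗ (fails simple typing)
affine ✗ (a type mismatch blocks all five)
relevant ✗ (the type mismatch rejects it)
unrestricted ✗ (not simply typable)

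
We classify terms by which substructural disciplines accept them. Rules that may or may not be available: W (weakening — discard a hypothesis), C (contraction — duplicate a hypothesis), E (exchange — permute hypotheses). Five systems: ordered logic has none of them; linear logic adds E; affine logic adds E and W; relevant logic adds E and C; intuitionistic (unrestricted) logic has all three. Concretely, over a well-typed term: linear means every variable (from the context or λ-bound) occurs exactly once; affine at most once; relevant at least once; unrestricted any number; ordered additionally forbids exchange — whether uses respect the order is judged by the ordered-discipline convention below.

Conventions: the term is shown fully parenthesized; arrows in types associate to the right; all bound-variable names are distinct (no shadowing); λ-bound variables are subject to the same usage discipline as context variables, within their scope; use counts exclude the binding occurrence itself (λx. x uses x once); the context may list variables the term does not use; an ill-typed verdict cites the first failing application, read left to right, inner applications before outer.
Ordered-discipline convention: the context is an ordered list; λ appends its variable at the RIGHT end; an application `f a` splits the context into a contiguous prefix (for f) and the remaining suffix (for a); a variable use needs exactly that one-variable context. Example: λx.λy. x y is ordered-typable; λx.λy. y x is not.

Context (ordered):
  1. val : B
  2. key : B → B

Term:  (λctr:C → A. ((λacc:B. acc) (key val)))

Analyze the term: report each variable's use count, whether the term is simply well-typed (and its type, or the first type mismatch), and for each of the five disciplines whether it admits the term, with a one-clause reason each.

use counts: val: 1, key: 1, ctr (λ-bound): 0, acc (λ-bound): 1
uses in reading order: acc, key, val
typing: well-typed at (C → A) → B
ordered: ✗, unused: ctr — weakening required
linear: ✗, unused: ctr — weakening required
affine: ✓, none of val, key, ctr, acc used more than once
relevant: ✗, unused: ctr — weakening required
unrestricted: ✓, type-checks ((C → A) → B) and nothing is barred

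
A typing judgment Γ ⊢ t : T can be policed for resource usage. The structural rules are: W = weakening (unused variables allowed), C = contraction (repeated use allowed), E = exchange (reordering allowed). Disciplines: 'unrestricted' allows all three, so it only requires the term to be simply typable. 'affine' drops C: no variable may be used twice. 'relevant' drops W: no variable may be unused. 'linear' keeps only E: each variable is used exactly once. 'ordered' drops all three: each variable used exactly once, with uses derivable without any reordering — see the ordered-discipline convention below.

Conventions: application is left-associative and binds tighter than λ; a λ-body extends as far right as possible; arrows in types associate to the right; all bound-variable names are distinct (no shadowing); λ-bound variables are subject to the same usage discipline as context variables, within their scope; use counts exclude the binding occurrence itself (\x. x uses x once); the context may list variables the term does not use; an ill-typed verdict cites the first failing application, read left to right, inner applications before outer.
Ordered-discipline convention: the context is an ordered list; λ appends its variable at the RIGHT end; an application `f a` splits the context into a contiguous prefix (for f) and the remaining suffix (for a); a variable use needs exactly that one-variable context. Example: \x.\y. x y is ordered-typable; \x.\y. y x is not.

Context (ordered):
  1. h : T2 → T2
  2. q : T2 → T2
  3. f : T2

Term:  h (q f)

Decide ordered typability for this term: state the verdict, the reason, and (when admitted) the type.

yes — one use each (h, q, f); ordered split holds; term : T2
variable uses: h ×1, q ×1, f ×1
use order (left to right): h, q, f
typing: well-typed — term : T2
summary: ordered ✓, linear ✓, affine ✓, relevant ✓, unrestricted ✓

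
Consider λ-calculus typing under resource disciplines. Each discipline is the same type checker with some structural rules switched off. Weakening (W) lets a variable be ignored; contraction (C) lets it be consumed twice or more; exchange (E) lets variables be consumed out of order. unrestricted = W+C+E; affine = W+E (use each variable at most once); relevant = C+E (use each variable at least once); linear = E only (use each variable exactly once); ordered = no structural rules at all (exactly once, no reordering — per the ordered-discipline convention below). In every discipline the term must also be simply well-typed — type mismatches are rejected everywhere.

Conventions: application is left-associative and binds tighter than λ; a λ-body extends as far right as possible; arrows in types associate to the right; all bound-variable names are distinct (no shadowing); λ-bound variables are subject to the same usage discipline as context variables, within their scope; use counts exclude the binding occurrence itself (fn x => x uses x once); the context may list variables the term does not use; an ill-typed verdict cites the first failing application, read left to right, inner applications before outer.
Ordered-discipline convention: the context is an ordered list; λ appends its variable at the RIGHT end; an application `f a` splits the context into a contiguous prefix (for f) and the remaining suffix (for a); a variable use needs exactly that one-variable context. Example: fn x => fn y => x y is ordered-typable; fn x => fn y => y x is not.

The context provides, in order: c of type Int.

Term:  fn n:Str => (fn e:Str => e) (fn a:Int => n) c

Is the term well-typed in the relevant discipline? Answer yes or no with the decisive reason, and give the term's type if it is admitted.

no — the type mismatch rejects it
variable uses: c: 1×; n (bound): 1×; e (bound): 1×; a (bound): 0×
order of uses: e, n, c
typing: ill-typed: argument of type Int -> Str where Str is required
summary: ordered ✗, linear ✗, affine ✗, relevant ✗, unrestricted ✗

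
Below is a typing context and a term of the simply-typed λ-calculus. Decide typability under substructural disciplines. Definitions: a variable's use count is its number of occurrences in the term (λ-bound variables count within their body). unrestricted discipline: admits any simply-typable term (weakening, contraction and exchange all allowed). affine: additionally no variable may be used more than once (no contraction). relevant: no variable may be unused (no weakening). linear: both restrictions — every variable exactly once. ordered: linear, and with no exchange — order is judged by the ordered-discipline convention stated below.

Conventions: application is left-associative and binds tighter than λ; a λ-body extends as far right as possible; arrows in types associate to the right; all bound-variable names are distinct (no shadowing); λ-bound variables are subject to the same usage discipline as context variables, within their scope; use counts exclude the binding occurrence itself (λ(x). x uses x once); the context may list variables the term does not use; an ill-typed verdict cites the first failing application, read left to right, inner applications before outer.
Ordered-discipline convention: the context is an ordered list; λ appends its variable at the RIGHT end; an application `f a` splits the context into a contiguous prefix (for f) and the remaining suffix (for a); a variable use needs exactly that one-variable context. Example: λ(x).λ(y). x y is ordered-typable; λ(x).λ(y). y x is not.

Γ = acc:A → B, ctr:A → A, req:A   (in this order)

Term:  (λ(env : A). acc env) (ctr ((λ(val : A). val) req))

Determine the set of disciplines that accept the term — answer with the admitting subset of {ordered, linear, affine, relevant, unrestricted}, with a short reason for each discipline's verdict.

admitting disciplines: ordered, linear, affine, relevant, unrestricted
counts: acc ×1; ctr ×1; req ×1; env (bound) ×1; val (bound) ×1
left-to-right use order: acc, env, ctr, val, req
typing: well-typed at B
ordered: ✓ — acc, ctr, req, env, val once each; derivable with no W/C/E
linear: ✓ — acc, ctr, req, env, val: one use apiece
affine: ✓ — at most one use each (acc, ctr, req, env, val)
relevant: ✓ — at least one use each (acc, ctr, req, env, val)
unrestricted: ✓ — type-checks (B) and nothing is barred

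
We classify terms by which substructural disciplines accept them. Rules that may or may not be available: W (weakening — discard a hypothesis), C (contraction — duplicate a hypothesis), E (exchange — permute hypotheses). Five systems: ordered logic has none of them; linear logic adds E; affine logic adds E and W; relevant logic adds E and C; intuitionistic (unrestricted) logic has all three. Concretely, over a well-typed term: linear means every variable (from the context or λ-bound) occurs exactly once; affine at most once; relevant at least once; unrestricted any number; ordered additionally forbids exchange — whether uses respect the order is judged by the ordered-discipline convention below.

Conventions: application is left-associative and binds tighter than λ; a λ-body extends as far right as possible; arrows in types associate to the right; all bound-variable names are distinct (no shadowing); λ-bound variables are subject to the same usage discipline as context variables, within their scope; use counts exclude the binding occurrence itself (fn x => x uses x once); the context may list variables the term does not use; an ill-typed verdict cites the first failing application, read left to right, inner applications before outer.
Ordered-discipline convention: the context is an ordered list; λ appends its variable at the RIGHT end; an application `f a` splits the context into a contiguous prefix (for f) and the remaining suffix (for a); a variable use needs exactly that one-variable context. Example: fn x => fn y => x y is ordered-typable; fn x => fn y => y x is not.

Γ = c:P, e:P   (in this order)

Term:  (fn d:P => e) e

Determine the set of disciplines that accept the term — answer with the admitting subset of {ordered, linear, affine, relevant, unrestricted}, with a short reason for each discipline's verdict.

accepted by: unrestricted
usage: c: 0; e: 2; d (λ-bound): 0
left-to-right use order: e, e
typing: well-typed at P
ordered: ✗ — needs contraction — e ×2; needs weakening: c, d unused
linear: ✗ — needs contraction — e ×2; needs weakening: c, d unused
affine: ✗ — needs contraction — e ×2
relevant: ✗ — needs weakening: c, d unused
unrestricted: ✓ — typability at P is all that's needed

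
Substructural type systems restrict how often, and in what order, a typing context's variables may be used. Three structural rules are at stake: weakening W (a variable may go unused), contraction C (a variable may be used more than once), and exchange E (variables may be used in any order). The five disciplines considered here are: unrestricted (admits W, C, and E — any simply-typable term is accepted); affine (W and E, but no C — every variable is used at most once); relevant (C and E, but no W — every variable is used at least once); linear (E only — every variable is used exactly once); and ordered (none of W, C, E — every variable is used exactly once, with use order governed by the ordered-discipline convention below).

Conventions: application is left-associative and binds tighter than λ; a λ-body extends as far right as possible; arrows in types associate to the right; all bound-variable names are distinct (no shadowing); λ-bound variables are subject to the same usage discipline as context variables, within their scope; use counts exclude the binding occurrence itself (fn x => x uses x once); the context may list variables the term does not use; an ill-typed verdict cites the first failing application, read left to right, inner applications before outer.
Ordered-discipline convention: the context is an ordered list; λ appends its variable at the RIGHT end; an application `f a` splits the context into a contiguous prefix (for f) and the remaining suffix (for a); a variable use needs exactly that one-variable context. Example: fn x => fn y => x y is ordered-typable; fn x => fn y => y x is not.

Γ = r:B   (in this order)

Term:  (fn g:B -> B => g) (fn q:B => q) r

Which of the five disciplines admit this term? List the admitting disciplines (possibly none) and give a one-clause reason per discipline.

admitting disciplines: ordered, linear, affine, relevant, unrestricted
use counts: r: 1×, g [bound]: 1×, q [bound]: 1×
use order (left to right): g, q, r
typing: ✓ — B
ordered: ✓ — one use each (r, g, q); ordered split holds
linear: ✓ — r, g, q: one use apiece
affine: ✓ — no duplicate uses among r, g, q
relevant: ✓ — every one of r, g, q appears
unrestricted: ✓ — simply typable at B; W, C, E all held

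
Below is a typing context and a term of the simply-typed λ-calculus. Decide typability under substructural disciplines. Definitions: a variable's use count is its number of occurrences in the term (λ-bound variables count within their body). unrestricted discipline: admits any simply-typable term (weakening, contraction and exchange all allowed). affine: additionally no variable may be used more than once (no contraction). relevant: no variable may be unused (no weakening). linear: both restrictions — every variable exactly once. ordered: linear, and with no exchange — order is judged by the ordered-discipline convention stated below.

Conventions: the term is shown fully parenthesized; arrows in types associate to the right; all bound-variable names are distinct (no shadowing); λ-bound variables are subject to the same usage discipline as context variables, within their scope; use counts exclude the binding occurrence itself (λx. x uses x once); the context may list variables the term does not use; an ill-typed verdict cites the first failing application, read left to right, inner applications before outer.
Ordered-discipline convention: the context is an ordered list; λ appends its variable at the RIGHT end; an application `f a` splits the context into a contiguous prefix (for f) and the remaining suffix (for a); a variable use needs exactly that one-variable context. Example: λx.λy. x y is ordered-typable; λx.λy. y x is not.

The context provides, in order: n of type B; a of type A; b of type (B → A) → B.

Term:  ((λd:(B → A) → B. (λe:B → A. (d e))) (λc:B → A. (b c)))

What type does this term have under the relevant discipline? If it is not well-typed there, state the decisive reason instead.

not well-typed under relevant — n, a left unused
variable uses: n=0; a=0; b=1; d (bound)=1; e (bound)=1; c (bound)=1
order of uses: d, e, b, c
typing: the term checks, with type (B → A) → B
summary: ordered ✗ | linear ✗ | affine ✓ | relevant ✗ | unrestricted ✓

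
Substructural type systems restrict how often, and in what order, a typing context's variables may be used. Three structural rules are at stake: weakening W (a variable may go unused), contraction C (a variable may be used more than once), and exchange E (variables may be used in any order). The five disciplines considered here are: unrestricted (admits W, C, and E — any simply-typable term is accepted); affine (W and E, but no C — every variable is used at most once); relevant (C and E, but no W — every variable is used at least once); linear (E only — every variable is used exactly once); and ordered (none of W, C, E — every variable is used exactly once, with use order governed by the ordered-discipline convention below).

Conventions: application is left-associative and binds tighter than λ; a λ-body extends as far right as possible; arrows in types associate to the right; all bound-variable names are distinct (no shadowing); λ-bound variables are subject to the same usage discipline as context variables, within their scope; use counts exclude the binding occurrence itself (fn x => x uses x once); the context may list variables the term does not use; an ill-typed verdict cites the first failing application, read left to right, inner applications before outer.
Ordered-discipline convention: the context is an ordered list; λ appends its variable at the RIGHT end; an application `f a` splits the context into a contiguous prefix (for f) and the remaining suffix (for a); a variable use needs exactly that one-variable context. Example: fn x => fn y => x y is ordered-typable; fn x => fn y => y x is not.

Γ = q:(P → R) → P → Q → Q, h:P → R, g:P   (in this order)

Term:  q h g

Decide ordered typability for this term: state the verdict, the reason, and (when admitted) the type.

yes — one use each (q, h, g); ordered split holds; term : Q → Q
variable uses: q=1, h=1, g=1
use order (left to right): q, h, g
typing: the term checks, with type Q → Q
all disciplines: ordered ✓; linear ✓; affine ✓; relevant ✓; unrestricted ✓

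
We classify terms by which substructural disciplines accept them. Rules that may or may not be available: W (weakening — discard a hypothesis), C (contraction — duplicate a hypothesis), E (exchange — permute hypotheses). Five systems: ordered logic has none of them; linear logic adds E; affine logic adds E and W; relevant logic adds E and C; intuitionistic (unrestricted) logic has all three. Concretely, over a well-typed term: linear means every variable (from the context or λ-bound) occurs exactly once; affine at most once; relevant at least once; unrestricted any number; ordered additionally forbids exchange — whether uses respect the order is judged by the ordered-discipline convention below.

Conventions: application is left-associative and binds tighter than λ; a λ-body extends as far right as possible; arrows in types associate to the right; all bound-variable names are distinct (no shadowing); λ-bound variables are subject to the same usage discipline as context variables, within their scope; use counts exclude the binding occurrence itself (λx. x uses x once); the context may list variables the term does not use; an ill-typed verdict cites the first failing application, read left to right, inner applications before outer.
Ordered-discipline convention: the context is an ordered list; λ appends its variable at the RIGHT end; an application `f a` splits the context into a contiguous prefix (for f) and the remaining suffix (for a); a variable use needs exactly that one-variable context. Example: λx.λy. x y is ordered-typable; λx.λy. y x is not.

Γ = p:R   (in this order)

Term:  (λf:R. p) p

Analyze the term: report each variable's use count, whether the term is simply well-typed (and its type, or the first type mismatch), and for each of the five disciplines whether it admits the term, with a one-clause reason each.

usage: p: 2×; f [bound]: 0×
uses in reading order: p, p
typing: well-typed — term : R
ordered: ✗, p ×2 used more than once (contraction); needs weakening: f unused
linear: ✗, p ×2 used more than once (contraction); needs weakening: f unused
affine: ✗, p ×2 used more than once (contraction)
relevant: ✗, needs weakening: f unused
unrestricted: ✓, typability at R is all that's needed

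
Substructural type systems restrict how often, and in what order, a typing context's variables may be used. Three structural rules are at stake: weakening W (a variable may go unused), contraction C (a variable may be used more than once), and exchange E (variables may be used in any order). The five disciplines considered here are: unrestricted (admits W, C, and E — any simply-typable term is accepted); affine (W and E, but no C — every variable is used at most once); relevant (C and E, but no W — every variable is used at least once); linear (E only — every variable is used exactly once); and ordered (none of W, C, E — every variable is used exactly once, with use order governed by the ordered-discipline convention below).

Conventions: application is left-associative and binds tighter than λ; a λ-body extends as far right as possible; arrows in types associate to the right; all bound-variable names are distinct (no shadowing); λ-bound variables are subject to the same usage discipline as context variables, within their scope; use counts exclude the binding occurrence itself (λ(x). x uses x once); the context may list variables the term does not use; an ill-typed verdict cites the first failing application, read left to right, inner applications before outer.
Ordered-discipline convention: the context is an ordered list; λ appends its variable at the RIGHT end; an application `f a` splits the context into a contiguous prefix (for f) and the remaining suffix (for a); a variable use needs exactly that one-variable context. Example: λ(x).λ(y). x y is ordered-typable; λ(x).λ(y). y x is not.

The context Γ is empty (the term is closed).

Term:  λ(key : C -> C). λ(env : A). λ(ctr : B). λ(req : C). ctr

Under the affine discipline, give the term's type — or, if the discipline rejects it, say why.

term : (C -> C) -> A -> B -> C -> B
usage: key (λ-bound): 0×; env (λ-bound): 0×; ctr (λ-bound): 1×; req (λ-bound): 0×
order of uses: ctr
typing: the term checks, with type (C -> C) -> A -> B -> C -> B
across the five disciplines: ordered ✗, linear ✗, affine ✓, relevant ✗, unrestricted ✓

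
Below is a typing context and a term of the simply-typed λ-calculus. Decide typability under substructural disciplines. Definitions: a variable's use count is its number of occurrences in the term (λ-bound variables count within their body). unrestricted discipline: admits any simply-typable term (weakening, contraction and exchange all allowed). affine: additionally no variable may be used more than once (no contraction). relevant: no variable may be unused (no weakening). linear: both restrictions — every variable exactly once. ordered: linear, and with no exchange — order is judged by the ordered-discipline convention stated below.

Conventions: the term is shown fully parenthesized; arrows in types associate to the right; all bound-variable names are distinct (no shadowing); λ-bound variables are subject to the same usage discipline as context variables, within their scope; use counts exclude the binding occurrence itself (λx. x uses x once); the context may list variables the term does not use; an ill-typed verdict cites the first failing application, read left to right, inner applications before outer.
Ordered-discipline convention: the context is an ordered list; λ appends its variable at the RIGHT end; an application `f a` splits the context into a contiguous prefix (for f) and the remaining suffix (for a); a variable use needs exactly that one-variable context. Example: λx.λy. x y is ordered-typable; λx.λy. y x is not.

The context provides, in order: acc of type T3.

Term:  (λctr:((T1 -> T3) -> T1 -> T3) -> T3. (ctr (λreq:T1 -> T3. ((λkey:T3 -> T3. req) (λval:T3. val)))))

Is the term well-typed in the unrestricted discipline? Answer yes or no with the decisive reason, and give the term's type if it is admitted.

yes — well-typed at (((T1 -> T3) -> T1 -> T3) -> T3) -> T3; no restrictions here; term : (((T1 -> T3) -> T1 -> T3) -> T3) -> T3
usage: acc: 0; ctr (bound): 1; req (bound): 1; key (bound): 0; val (bound): 1
uses in reading order: ctr, req, val
typing: well-typed at (((T1 -> T3) -> T1 -> T3) -> T3) -> T3
per-discipline verdicts: ordered ✗; linear ✗; affine ✓; relevant ✗; unrestricted ✓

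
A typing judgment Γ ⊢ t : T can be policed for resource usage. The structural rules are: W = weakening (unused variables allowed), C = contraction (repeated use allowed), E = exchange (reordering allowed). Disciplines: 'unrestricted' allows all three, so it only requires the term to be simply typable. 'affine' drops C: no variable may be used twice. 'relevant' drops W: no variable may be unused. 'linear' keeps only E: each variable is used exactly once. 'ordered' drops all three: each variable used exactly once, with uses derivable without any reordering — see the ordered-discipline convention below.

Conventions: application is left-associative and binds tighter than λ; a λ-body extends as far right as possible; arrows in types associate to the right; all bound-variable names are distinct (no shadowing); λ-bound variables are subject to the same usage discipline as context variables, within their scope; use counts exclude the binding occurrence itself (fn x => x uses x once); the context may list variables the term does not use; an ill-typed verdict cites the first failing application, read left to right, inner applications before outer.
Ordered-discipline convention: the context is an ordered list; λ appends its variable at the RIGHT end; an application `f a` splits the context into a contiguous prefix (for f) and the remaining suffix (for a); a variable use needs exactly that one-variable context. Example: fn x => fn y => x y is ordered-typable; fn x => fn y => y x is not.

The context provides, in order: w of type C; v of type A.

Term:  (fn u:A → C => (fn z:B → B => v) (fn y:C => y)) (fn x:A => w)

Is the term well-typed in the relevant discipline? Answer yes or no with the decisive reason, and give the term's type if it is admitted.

no — the type mismatch rejects it
counts: w=1; v=1; u [bound]=0; z [bound]=0; y [bound]=1; x [bound]=0
uses in reading order: v, y, w
typing: ill-typed: an application expects B → B but receives C → C
summary: ordered ✗, linear ✗, affine ✗, relevant ✗, unrestricted ✗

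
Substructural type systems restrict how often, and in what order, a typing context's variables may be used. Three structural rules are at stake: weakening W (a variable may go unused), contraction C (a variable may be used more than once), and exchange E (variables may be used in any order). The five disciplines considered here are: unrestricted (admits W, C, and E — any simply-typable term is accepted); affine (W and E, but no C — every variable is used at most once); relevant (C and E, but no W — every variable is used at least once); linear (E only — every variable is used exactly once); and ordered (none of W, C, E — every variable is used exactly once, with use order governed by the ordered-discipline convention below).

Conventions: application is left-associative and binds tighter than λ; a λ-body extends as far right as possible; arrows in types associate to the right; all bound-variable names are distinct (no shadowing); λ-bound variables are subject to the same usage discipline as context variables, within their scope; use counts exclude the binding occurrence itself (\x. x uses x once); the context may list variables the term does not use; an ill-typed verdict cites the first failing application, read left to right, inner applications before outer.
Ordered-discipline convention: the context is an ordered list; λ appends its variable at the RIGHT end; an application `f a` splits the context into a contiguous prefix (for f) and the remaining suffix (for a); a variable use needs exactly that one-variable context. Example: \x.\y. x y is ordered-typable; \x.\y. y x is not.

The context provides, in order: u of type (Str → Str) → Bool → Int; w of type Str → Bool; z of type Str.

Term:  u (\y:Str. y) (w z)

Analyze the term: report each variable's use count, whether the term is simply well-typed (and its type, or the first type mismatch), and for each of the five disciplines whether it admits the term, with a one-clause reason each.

variable uses: u ×1; w ×1; z ×1; y (λ-bound) ×1
order of uses: u, y, w, z
typing: well-typed at Int
ordered: ✓, u, w, z, y once each; derivable with no W/C/E
linear: ✓, exactly-once usage across u, w, z, y
affine: ✓, no duplicate uses among u, w, z, y
relevant: ✓, u, w, z, y: all used, weakening unneeded
unrestricted: ✓, well-typed at Int; no restrictions here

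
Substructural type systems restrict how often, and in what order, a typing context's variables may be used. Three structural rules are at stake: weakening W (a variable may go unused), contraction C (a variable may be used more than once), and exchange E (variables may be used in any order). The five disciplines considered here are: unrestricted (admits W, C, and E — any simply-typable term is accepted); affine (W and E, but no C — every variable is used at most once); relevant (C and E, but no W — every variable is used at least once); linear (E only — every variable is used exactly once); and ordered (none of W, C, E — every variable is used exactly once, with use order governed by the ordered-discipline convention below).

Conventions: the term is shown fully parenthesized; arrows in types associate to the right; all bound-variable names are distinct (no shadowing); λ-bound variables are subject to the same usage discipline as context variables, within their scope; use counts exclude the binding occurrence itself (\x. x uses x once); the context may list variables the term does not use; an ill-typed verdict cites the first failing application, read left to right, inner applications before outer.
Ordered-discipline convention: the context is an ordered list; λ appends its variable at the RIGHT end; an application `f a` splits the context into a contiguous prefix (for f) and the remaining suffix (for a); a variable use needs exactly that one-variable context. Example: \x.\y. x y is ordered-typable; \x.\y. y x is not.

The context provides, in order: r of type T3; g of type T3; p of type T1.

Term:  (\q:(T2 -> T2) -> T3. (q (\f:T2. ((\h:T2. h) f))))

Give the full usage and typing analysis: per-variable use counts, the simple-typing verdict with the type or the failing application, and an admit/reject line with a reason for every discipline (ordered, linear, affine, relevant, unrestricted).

usage: r=0; g=0; p=0; q (λ-bound)=1; f (λ-bound)=1; h (λ-bound)=1
order of uses: q, h, f
typing: ✓ — ((T2 -> T2) -> T3) -> T3
ordered: ✗, unused: r, g, p — weakening required
linear: ✗, unused: r, g, p — weakening required
affine: ✓, r, g, p, q, f, h: no repeats, contraction unneeded
relevant: ✗, unused: r, g, p — weakening required
unrestricted: ✓, type-checks (((T2 -> T2) -> T3) -> T3) and nothing is barred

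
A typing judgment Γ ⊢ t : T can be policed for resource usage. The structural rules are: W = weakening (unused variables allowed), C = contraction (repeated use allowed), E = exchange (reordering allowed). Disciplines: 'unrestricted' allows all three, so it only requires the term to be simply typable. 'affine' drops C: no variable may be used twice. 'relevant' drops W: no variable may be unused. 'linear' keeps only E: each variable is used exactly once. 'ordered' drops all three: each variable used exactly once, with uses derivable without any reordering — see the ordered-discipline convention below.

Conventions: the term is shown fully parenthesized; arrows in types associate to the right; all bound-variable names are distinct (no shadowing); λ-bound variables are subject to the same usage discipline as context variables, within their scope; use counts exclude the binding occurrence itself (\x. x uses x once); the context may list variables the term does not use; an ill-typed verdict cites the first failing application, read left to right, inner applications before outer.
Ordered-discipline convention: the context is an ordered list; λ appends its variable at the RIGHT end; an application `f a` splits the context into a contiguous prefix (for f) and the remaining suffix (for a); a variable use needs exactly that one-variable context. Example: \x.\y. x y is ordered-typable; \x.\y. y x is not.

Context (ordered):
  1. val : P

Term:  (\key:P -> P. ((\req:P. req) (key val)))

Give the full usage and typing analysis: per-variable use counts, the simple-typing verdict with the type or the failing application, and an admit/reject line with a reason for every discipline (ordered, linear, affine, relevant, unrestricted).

usage: val: 1×; key (λ-bound): 1×; req (λ-bound): 1×
use order (left to right): req, key, val
typing: well-typed — term : (P -> P) -> P
ordered: ✗ — use order req, key, val needs exchange
linear: ✓ — each of val, key, req used exactly once
affine: ✓ — at most one use each (val, key, req)
relevant: ✓ — val, key, req: all used, weakening unneeded
unrestricted: ✓ — typability at (P -> P) -> P is all that's needed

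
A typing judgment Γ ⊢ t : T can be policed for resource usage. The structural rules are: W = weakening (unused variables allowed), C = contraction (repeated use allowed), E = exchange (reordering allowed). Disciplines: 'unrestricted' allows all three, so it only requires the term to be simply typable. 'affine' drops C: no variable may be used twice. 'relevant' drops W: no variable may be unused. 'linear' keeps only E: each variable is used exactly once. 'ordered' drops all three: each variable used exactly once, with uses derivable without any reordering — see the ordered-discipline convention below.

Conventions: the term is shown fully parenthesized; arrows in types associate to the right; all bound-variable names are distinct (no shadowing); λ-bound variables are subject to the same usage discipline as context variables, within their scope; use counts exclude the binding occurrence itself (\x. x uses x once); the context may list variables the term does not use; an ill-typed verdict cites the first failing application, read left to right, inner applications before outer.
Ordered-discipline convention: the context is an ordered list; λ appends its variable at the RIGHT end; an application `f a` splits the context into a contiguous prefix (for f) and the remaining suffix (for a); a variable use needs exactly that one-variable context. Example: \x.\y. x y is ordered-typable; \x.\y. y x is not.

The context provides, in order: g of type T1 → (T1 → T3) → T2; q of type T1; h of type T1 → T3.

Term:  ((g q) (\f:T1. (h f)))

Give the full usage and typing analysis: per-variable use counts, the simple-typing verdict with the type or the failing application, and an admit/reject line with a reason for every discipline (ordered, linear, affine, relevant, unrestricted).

counts: g=1, q=1, h=1, f (λ-bound)=1
uses in reading order: g, q, h, f
typing: well-typed — term : T2
ordered: ✓, single-use (g, q, h, f), ordered derivation ok
linear: ✓, each of g, q, h, f used exactly once
affine: ✓, no duplicate uses among g, q, h, f
relevant: ✓, at least one use each (g, q, h, f)
unrestricted: ✓, simply typable at T2; W, C, E all held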